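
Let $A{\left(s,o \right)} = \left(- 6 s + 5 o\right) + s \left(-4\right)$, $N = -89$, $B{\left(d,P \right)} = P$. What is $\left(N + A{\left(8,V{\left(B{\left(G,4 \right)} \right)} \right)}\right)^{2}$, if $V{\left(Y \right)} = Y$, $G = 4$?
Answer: $22201$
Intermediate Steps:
$A{\left(s,o \right)} = - 10 s + 5 o$ ($A{\left(s,o \right)} = \left(- 6 s + 5 o\right) - 4 s = - 10 s + 5 o$)
$\left(N + A{\left(8,V{\left(B{\left(G,4 \right)} \right)} \right)}\right)^{2} = \left(-89 + \left(\left(-10\right) 8 + 5 \cdot 4\right)\right)^{2} = \left(-89 + \left(-80 + 20\right)\right)^{2} = \left(-89 - 60\right)^{2} = \left(-149\right)^{2} = 22201$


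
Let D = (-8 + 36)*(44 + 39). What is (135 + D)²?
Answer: 6046681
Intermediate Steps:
D = 2324 (D = 28*83 = 2324)
(135 + D)² = (135 + 2324)² = 2459² = 6046681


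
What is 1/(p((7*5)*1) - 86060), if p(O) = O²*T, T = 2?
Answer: -1/83610 ≈ -1.1960e-5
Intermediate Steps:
p(O) = 2*O² (p(O) = O²*2 = 2*O²)
1/(p((7*5)*1) - 86060) = 1/(2*((7*5)*1)² - 86060) = 1/(2*(35*1)² - 86060) = 1/(2*35² - 86060) = 1/(2*1225 - 86060) = 1/(2450 - 86060) = 1/(-83610) = -1/83610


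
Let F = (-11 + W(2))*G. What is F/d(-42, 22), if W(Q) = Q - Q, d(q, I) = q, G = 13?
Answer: 143/42 ≈ 3.4048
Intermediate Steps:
W(Q) = 0
F = -143 (F = (-11 + 0)*13 = -11*13 = -143)
F/d(-42, 22) = -143/(-42) = -143*(-1/42) = 143/42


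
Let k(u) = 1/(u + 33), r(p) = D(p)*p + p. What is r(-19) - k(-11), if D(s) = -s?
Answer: -8361/22 ≈ -380.05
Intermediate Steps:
r(p) = p - p² (r(p) = (-p)*p + p = -p² + p = p - p²)
k(u) = 1/(33 + u)
r(-19) - k(-11) = -19*(1 - 1*(-19)) - 1/(33 - 11) = -19*(1 + 19) - 1/22 = -19*20 - 1*1/22 = -380 - 1/22 = -8361/22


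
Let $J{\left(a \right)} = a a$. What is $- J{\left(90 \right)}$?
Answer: $-8100$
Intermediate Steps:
$J{\left(a \right)} = a^{2}$
$- J{\left(90 \right)} = - 90^{2} = \left(-1\right) 8100 = -8100$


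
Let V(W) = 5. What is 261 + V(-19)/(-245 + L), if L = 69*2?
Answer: 27922/107 ≈ 260.95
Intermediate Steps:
L = 138
261 + V(-19)/(-245 + L) = 261 + 5/(-245 + 138) = 261 + 5/(-107) = 261 - 1/107*5 = 261 - 5/107 = 27922/107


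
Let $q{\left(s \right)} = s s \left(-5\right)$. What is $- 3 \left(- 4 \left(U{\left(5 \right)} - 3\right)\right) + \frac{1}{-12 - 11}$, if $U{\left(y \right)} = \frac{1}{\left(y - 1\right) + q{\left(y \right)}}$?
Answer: $- \frac{100585}{2783} \approx -36.143$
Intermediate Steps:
$q{\left(s \right)} = - 5 s^{2}$ ($q{\left(s \right)} = s^{2} \left(-5\right) = - 5 s^{2}$)
$U{\left(y \right)} = \frac{1}{-1 + y - 5 y^{2}}$ ($U{\left(y \right)} = \frac{1}{\left(y - 1\right) - 5 y^{2}} = \frac{1}{\left(-1 + y\right) - 5 y^{2}} = \frac{1}{-1 + y - 5 y^{2}}$)
$- 3 \left(- 4 \left(U{\left(5 \right)} - 3\right)\right) + \frac{1}{-12 - 11} = - 3 \left(- 4 \left(- \frac{1}{1 - 5 + 5 \cdot 5^{2}} - 3\right)\right) + \frac{1}{-12 - 11} = - 3 \left(- 4 \left(- \frac{1}{1 - 5 + 5 \cdot 25} - 3\right)\right) + \frac{1}{-23} = - 3 \left(- 4 \left(- \frac{1}{1 - 5 + 125} - 3\right)\right) - \frac{1}{23} = - 3 \left(- 4 \left(- \frac{1}{121} - 3\right)\right) - \frac{1}{23} = - 3 \left(\left(-4\right) \left(- \frac{364}{121}\right)\right) - \frac{1}{23} = \left(-3\right) \frac{1456}{121} - \frac{1}{23} = - \frac{4368}{121} - \frac{1}{23} = - \frac{100585}{2783}$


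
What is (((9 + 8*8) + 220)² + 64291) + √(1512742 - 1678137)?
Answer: 150140 + I*√165395 ≈ 1.5014e+5 + 406.69*I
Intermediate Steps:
(((9 + 8*8) + 220)² + 64291) + √(1512742 - 1678137) = (((9 + 64) + 220)² + 64291) + √(-165395) = ((73 + 220)² + 64291) + I*√165395 = (293² + 64291) + I*√165395 = (85849 + 64291) + I*√165395 = 150140 + I*√165395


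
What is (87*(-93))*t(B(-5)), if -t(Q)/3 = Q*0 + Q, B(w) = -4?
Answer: -97092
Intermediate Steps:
t(Q) = -3*Q (t(Q) = -3*(Q*0 + Q) = -3*(0 + Q) = -3*Q)
(87*(-93))*t(B(-5)) = (87*(-93))*(-3*(-4)) = -8091*12 = -97092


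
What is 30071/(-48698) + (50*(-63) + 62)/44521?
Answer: -1489170415/2168083658 ≈ -0.68686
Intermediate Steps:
30071/(-48698) + (50*(-63) + 62)/44521 = 30071*(-1/48698) + (-3150 + 62)*(1/44521) = -30071/48698 - 3088*1/44521 = -30071/48698 - 3088/44521 = -1489170415/2168083658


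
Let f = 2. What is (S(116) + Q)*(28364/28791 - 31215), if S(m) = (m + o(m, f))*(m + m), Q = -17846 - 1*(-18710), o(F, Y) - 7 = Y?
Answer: -3834037168952/4113 ≈ -9.3217e+8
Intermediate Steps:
o(F, Y) = 7 + Y
Q = 864 (Q = -17846 + 18710 = 864)
S(m) = 2*m*(9 + m) (S(m) = (m + (7 + 2))*(m + m) = (m + 9)*(2*m) = (9 + m)*(2*m) = 2*m*(9 + m))
(S(116) + Q)*(28364/28791 - 31215) = (2*116*(9 + 116) + 864)*(28364/28791 - 31215) = (2*116*125 + 864)*(28364*(1/28791) - 31215) = (29000 + 864)*(4052/4113 - 31215) = 29864*(-128383243/4113) = -3834037168952/4113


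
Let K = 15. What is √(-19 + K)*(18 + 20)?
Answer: 76*I ≈ 76.0*I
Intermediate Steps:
√(-19 + K)*(18 + 20) = √(-19 + 15)*(18 + 20) = √(-4)*38 = (2*I)*38 = 76*I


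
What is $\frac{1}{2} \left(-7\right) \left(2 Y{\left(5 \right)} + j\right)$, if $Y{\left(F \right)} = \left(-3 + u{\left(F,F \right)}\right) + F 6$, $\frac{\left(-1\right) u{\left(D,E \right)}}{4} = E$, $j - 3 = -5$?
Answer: $-42$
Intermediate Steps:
$j = -2$ ($j = 3 - 5 = -2$)
$u{\left(D,E \right)} = - 4 E$
$Y{\left(F \right)} = -3 + 2 F$ ($Y{\left(F \right)} = \left(-3 - 4 F\right) + F 6 = \left(-3 - 4 F\right) + 6 F = -3 + 2 F$)
$\frac{1}{2} \left(-7\right) \left(2 Y{\left(5 \right)} + j\right) = \frac{1}{2} \left(-7\right) \left(2 \left(-3 + 2 \cdot 5\right) - 2\right) = \frac{1}{2} \left(-7\right) \left(2 \left(-3 + 10\right) - 2\right) = - \frac{7 \left(2 \cdot 7 - 2\right)}{2} = - \frac{7 \left(14 - 2\right)}{2} = \left(- \frac{7}{2}\right) 12 = -42$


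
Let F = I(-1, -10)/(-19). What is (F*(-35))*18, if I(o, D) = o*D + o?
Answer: 5670/19 ≈ 298.42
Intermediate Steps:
I(o, D) = o + D*o (I(o, D) = D*o + o = o + D*o)
F = -9/19 (F = -(1 - 10)/(-19) = -1*(-9)*(-1/19) = 9*(-1/19) = -9/19 ≈ -0.47368)
(F*(-35))*18 = -9/19*(-35)*18 = (315/19)*18 = 5670/19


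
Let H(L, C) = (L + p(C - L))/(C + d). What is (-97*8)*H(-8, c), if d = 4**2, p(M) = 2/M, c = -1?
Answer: 13968/35 ≈ 399.09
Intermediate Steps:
d = 16
H(L, C) = (L + 2/(C - L))/(16 + C) (H(L, C) = (L + 2/(C - L))/(C + 16) = (L + 2/(C - L))/(16 + C))
(-97*8)*H(-8, c) = (-97*8)*((2 - 8*(-1 - 1*(-8)))/((16 - 1)*(-1 - 1*(-8)))) = -776*(2 - 8*(-1 + 8))/(15*(-1 + 8)) = -776*(2 - 8*7)/(15*7) = -776*(2 - 56)/(15*7) = -776*(-54)/(15*7) = -776*(-18/35) = 13968/35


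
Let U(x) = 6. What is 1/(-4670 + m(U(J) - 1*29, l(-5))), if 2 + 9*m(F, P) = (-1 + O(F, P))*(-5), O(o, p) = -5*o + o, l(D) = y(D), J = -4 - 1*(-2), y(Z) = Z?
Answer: -9/42487 ≈ -0.00021183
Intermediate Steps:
J = -2 (J = -4 + 2 = -2)
l(D) = D
O(o, p) = -4*o
m(F, P) = ⅓ + 20*F/9 (m(F, P) = -2/9 + ((-1 - 4*F)*(-5))/9 = -2/9 + (5 + 20*F)/9 = -2/9 + (5/9 + 20*F/9) = ⅓ + 20*F/9)
1/(-4670 + m(U(J) - 1*29, l(-5))) = 1/(-4670 + (⅓ + 20*(6 - 1*29)/9)) = 1/(-4670 + (⅓ + 20*(6 - 29)/9)) = 1/(-4670 + (⅓ + (20/9)*(-23))) = 1/(-4670 + (⅓ - 460/9)) = 1/(-4670 - 457/9) = 1/(-42487/9) = -9/42487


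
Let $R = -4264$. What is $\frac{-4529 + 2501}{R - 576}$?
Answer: $\frac{507}{1210} \approx 0.41901$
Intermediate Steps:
$\frac{-4529 + 2501}{R - 576} = \frac{-4529 + 2501}{-4264 - 576} = - \frac{2028}{-4840} = \left(-2028\right) \left(- \frac{1}{4840}\right) = \frac{507}{1210}$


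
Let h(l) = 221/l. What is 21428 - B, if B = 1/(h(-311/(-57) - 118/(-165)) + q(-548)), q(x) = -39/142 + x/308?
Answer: 51005585806670/2380327437 ≈ 21428.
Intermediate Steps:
q(x) = -39/142 + x/308 (q(x) = -39*1/142 + x*(1/308) = -39/142 + x/308)
B = 70513366/2380327437 (B = 1/(221/(-311/(-57) - 118/(-165)) + (-39/142 + (1/308)*(-548))) = 1/(221/(-311*(-1/57) - 118*(-1/165)) + (-39/142 - 137/77)) = 1/(221/(311/57 + 118/165) - 22457/10934) = 1/(221/(6449/1045) - 22457/10934) = 1/(221*(1045/6449) - 22457/10934) = 1/(230945/6449 - 22457/10934) = 1/(2380327437/70513366) = 70513366/2380327437 ≈ 0.029623)
21428 - B = 21428 - 1*70513366/2380327437 = 21428 - 70513366/2380327437 = 51005585806670/2380327437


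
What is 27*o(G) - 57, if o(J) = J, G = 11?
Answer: 240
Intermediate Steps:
27*o(G) - 57 = 27*11 - 57 = 297 - 57 = 240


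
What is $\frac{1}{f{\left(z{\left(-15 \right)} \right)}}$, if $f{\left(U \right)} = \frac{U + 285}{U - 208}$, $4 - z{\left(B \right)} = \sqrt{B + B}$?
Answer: $\frac{\sqrt{30} - 204 i}{\sqrt{30} + 289 i} \approx -0.70527 - 0.032319 i$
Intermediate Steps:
$z{\left(B \right)} = 4 - \sqrt{2} \sqrt{B}$ ($z{\left(B \right)} = 4 - \sqrt{B + B} = 4 - \sqrt{2 B} = 4 - \sqrt{2} \sqrt{B}$)
$f{\left(U \right)} = \frac{285 + U}{-208 + U}$
$\frac{1}{f{\left(z{\left(-15 \right)} \right)}} = \frac{1}{\frac{1}{-208 + \left(4 - \sqrt{2} \sqrt{-15}\right)} \left(285 + \left(4 - \sqrt{2} \sqrt{-15}\right)\right)} = \frac{1}{\frac{1}{-208 + \left(4 - \sqrt{2} i \sqrt{15}\right)} \left(285 + \left(4 - \sqrt{2} i \sqrt{15}\right)\right)} = \frac{1}{\frac{1}{-208 + \left(4 - i \sqrt{30}\right)} \left(285 + \left(4 - i \sqrt{30}\right)\right)} = \frac{1}{\frac{1}{-204 - i \sqrt{30}} \left(289 - i \sqrt{30}\right)} = \frac{-204 - i \sqrt{30}}{289 - i \sqrt{30}}$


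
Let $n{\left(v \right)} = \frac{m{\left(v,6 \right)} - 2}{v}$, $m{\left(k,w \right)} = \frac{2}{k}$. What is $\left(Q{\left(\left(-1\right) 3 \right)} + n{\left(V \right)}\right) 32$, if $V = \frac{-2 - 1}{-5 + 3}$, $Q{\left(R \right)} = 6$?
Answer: $\frac{1600}{9} \approx 177.78$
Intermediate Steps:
$V = \frac{3}{2}$ ($V = - \frac{3}{-2} = \left(-3\right) \left(- \frac{1}{2}\right) = \frac{3}{2} \approx 1.5$)
$n{\left(v \right)} = \frac{-2 + \frac{2}{v}}{v}$ ($n{\left(v \right)} = \frac{\frac{2}{v} - 2}{v} = \frac{-2 + \frac{2}{v}}{v}$)
$\left(Q{\left(\left(-1\right) 3 \right)} + n{\left(V \right)}\right) 32 = \left(6 + \frac{2 \left(1 - \frac{3}{2}\right)}{\frac{9}{4}}\right) 32 = \left(6 + 2 \cdot \frac{4}{9} \left(1 - \frac{3}{2}\right)\right) 32 = \left(6 + 2 \cdot \frac{4}{9} \left(- \frac{1}{2}\right)\right) 32 = \left(6 - \frac{4}{9}\right) 32 = \frac{50}{9} \cdot 32 = \frac{1600}{9}$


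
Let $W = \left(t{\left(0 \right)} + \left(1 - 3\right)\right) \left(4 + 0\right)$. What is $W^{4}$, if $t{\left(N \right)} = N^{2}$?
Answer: $4096$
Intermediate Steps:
$W = -8$ ($W = \left(0^{2} + \left(1 - 3\right)\right) \left(4 + 0\right) = \left(0 + \left(1 - 3\right)\right) 4 = \left(0 - 2\right) 4 = \left(-2\right) 4 = -8$)
$W^{4} = \left(-8\right)^{4} = 4096$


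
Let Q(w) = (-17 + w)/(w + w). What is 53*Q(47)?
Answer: 795/47 ≈ 16.915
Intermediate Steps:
Q(w) = (-17 + w)/(2*w) (Q(w) = (-17 + w)/((2*w)) = (-17 + w)*(1/(2*w)) = (-17 + w)/(2*w))
53*Q(47) = 53*((½)*(-17 + 47)/47) = 53*((½)*(1/47)*30) = 53*(15/47) = 795/47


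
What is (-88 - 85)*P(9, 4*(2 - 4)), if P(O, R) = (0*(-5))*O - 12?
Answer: 2076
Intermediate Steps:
P(O, R) = -12 (P(O, R) = 0*O - 12 = 0 - 12 = -12)
(-88 - 85)*P(9, 4*(2 - 4)) = (-88 - 85)*(-12) = -173*(-12) = 2076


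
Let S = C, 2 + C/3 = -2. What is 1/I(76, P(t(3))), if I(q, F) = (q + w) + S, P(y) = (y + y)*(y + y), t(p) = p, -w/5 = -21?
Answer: 1/169 ≈ 0.0059172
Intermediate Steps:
w = 105 (w = -5*(-21) = 105)
P(y) = 4*y² (P(y) = (2*y)*(2*y) = 4*y²)
C = -12 (C = -6 + 3*(-2) = -6 - 6 = -12)
S = -12
I(q, F) = 93 + q (I(q, F) = (q + 105) - 12 = (105 + q) - 12 = 93 + q)
1/I(76, P(t(3))) = 1/(93 + 76) = 1/169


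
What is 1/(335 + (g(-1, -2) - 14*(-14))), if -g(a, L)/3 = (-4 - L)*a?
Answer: 1/525 ≈ 0.0019048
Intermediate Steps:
g(a, L) = -3*a*(-4 - L) (g(a, L) = -3*(-4 - L)*a = -3*a*(-4 - L))
1/(335 + (g(-1, -2) - 14*(-14))) = 1/(335 + (3*(-1)*(4 - 2) - 14*(-14))) = 1/(335 + (3*(-1)*2 + 196)) = 1/(335 + (-6 + 196)) = 1/(335 + 190) = 1/525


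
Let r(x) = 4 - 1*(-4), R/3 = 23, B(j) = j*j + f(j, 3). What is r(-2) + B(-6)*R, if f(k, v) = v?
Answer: 2699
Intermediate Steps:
B(j) = 3 + j² (B(j) = j*j + 3 = j² + 3 = 3 + j²)
R = 69 (R = 3*23 = 69)
r(x) = 8 (r(x) = 4 + 4 = 8)
r(-2) + B(-6)*R = 8 + (3 + (-6)²)*69 = 8 + (3 + 36)*69 = 8 + 39*69 = 8 + 2691 = 2699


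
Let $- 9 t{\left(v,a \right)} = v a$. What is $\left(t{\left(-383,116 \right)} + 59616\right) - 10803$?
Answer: $\frac{483745}{9} \approx 53749.0$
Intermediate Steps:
$t{\left(v,a \right)} = - \frac{a v}{9}$ ($t{\left(v,a \right)} = - \frac{v a}{9} = - \frac{a v}{9}$)
$\left(t{\left(-383,116 \right)} + 59616\right) - 10803 = \left(\left(- \frac{1}{9}\right) 116 \left(-383\right) + 59616\right) - 10803 = \left(\frac{44428}{9} + 59616\right) - 10803 = \frac{580972}{9} - 10803 = \frac{483745}{9}$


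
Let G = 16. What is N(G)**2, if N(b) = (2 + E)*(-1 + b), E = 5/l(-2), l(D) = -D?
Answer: 18225/4 ≈ 4556.3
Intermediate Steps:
E = 5/2 (E = 5/((-1*(-2))) = 5/2 ≈ 2.5000)
N(b) = -9/2 + 9*b/2 (N(b) = (2 + 5/2)*(-1 + b) = 9*(-1 + b)/2 = -9/2 + 9*b/2)
N(G)**2 = (-9/2 + (9/2)*16)**2 = (-9/2 + 72)**2 = (135/2)**2 = 18225/4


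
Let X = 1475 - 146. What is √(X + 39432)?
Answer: 3*√4529 ≈ 201.89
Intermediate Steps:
X = 1329
√(X + 39432) = √(1329 + 39432) = √40761 = 3*√4529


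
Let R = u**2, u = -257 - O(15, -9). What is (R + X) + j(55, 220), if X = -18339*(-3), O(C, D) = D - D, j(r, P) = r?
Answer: 121121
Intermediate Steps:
O(C, D) = 0
X = 55017
u = -257 (u = -257 - 1*0 = -257 + 0 = -257)
R = 66049 (R = (-257)**2 = 66049)
(R + X) + j(55, 220) = (66049 + 55017) + 55 = 121066 + 55 = 121121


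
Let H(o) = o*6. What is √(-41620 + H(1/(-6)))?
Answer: I*√41621 ≈ 204.01*I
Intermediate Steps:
H(o) = 6*o
√(-41620 + H(1/(-6))) = √(-41620 + 6/(-6)) = √(-41620 + 6*(-⅙)) = √(-41620 - 1) = √(-41621) = I*√41621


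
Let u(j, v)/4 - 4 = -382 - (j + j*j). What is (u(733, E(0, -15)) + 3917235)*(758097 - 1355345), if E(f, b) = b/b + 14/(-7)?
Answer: -1053327476480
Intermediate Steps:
E(f, b) = -1 (E(f, b) = 1 + 14*(-1/7) = 1 - 2 = -1)
u(j, v) = -1512 - 4*j - 4*j**2 (u(j, v) = 16 + 4*(-382 - (j + j*j)) = 16 + 4*(-382 - (j + j**2)) = 16 + 4*(-382 + (-j - j**2)) = 16 + 4*(-382 - j - j**2) = 16 + (-1528 - 4*j - 4*j**2) = -1512 - 4*j - 4*j**2)
(u(733, E(0, -15)) + 3917235)*(758097 - 1355345) = ((-1512 - 4*733 - 4*733**2) + 3917235)*(758097 - 1355345) = ((-1512 - 2932 - 4*537289) + 3917235)*(-597248) = ((-1512 - 2932 - 2149156) + 3917235)*(-597248) = (-2153600 + 3917235)*(-597248) = 1763635*(-597248) = -1053327476480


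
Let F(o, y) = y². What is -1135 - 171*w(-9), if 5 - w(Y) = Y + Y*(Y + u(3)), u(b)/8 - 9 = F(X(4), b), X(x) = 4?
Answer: -211294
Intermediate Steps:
u(b) = 72 + 8*b²
w(Y) = 5 - Y - Y*(144 + Y) (w(Y) = 5 - (Y + Y*(Y + (72 + 8*3²))) = 5 - (Y + Y*(Y + (72 + 8*9))) = 5 - (Y + Y*(Y + (72 + 72))) = 5 - (Y + Y*(Y + 144)) = 5 - (Y + Y*(144 + Y)) = 5 + (-Y - Y*(144 + Y)) = 5 - Y - Y*(144 + Y))
-1135 - 171*w(-9) = -1135 - 171*(5 - 1*(-9)² - 145*(-9)) = -1135 - 171*(5 - 1*81 + 1305) = -1135 - 171*(5 - 81 + 1305) = -1135 - 171*1229 = -1135 - 210159 = -211294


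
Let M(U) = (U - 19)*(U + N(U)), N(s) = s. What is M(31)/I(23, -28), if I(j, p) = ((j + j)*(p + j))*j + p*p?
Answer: -124/751 ≈ -0.16511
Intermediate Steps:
M(U) = 2*U*(-19 + U) (M(U) = (U - 19)*(U + U) = (-19 + U)*(2*U) = 2*U*(-19 + U))
I(j, p) = p² + 2*j²*(j + p) (I(j, p) = ((2*j)*(j + p))*j + p² = (2*j*(j + p))*j + p² = 2*j²*(j + p) + p² = p² + 2*j²*(j + p))
M(31)/I(23, -28) = (2*31*(-19 + 31))/((-28)² + 2*23³ + 2*(-28)*23²) = (2*31*12)/(784 + 2*12167 + 2*(-28)*529) = 744/(784 + 24334 - 29624) = 744/(-4506) = 744*(-1/4506) = -124/751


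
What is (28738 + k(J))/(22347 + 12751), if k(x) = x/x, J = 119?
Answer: 28739/35098 ≈ 0.81882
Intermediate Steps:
k(x) = 1
(28738 + k(J))/(22347 + 12751) = (28738 + 1)/(22347 + 12751) = 28739/35098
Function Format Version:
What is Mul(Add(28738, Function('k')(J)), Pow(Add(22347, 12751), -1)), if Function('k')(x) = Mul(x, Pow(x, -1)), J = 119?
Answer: Rational(28739, 35098) ≈ 0.81882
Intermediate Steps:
Function('k')(x) = 1
Mul(Add(28738, Function('k')(J)), Pow(Add(22347, 12751), -1)) = Mul(Add(28738, 1), Pow(Add(22347, 12751), -1)) = Mul(28739, Pow(35098, -1)) = Mul(28739, Rational(1, 35098)) = Rational(28739, 35098)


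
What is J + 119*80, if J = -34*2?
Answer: 9452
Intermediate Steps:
J = -68
J + 119*80 = -68 + 119*80 = -68 + 9520 = 9452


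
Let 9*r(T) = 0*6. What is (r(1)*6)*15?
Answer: 0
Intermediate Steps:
r(T) = 0 (r(T) = (0*6)/9 = (1/9)*0 = 0)
(r(1)*6)*15 = (0*6)*15 = 0*15 = 0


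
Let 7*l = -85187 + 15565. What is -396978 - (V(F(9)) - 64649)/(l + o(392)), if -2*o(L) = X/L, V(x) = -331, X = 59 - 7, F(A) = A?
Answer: -773893161642/1949429 ≈ -3.9698e+5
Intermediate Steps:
X = 52
l = -9946 (l = (-85187 + 15565)/7 = (⅐)*(-69622) = -9946)
o(L) = -26/L
-396978 - (V(F(9)) - 64649)/(l + o(392)) = -396978 - (-331 - 64649)/(-9946 - 26/392) = -396978 - (-64980)/(-9946 - 26*1/392) = -396978 - (-64980)/(-9946 - 13/196) = -396978 - (-64980)/(-1949429/196) = -396978 - (-64980)*(-196)/1949429 = -396978 - 1*12736080/1949429 = -396978 - 12736080/1949429 = -773893161642/1949429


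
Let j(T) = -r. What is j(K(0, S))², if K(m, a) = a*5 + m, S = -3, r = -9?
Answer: 81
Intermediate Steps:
K(m, a) = m + 5*a (K(m, a) = 5*a + m = m + 5*a)
j(T) = 9 (j(T) = -1*(-9) = 9)
j(K(0, S))² = 9² = 81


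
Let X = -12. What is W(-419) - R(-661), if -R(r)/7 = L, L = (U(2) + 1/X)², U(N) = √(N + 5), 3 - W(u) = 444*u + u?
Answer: 26857015/144 - 7*√7/6 ≈ 1.8650e+5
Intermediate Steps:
W(u) = 3 - 445*u (W(u) = 3 - (444*u + u) = 3 - 445*u)
U(N) = √(5 + N)
L = (-1/12 + √7)² (L = (√(5 + 2) + 1/(-12))² = (√7 - 1/12)² = (-1/12 + √7)² ≈ 6.5660)
R(r) = -7063/144 + 7*√7/6 (R(r) = -7*(1009/144 - √7/6) = -7063/144 + 7*√7/6)
W(-419) - R(-661) = (3 - 445*(-419)) - (-7063/144 + 7*√7/6) = (3 + 186455) + (7063/144 - 7*√7/6) = 186458 + (7063/144 - 7*√7/6) = 26857015/144 - 7*√7/6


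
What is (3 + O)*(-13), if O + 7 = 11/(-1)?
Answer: 195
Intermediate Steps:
O = -18 (O = -7 + 11/(-1) = -7 + 11*(-1) = -7 - 11 = -18)
(3 + O)*(-13) = (3 - 18)*(-13) = -15*(-13) = 195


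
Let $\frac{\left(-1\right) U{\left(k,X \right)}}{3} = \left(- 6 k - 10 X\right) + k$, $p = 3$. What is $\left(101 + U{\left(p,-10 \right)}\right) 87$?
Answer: $-13398$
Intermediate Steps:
$U{\left(k,X \right)} = 15 k + 30 X$ ($U{\left(k,X \right)} = - 3 \left(\left(- 6 k - 10 X\right) + k\right) = - 3 \left(\left(- 10 X - 6 k\right) + k\right) = - 3 \left(- 10 X - 5 k\right) = 15 k + 30 X$)
$\left(101 + U{\left(p,-10 \right)}\right) 87 = \left(101 + \left(15 \cdot 3 + 30 \left(-10\right)\right)\right) 87 = \left(101 + \left(45 - 300\right)\right) 87 = \left(101 - 255\right) 87 = \left(-154\right) 87 = -13398$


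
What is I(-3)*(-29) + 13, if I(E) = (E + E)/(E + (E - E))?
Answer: -45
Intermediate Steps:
I(E) = 2 (I(E) = (2*E)/(E + 0) = (2*E)/E = 2)
I(-3)*(-29) + 13 = 2*(-29) + 13 = -58 + 13 = -45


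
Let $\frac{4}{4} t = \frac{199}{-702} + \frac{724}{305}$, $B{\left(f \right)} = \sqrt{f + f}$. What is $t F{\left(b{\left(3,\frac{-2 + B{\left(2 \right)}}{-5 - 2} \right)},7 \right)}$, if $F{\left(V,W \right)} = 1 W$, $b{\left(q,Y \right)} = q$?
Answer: $\frac{3132871}{214110} \approx 14.632$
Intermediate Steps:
$B{\left(f \right)} = \sqrt{2} \sqrt{f}$ ($B{\left(f \right)} = \sqrt{2 f} = \sqrt{2} \sqrt{f}$)
$F{\left(V,W \right)} = W$
$t = \frac{447553}{214110}$ ($t = \frac{199}{-702} + \frac{724}{305} = 199 \left(- \frac{1}{702}\right) + 724 \cdot \frac{1}{305} = - \frac{199}{702} + \frac{724}{305} = \frac{447553}{214110} \approx 2.0903$)
$t F{\left(b{\left(3,\frac{-2 + B{\left(2 \right)}}{-5 - 2} \right)},7 \right)} = \frac{447553}{214110} \cdot 7 = \frac{3132871}{214110}$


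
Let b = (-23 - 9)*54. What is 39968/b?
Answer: -1249/54 ≈ -23.130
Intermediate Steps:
b = -1728 (b = -32*54 = -1728)
39968/b = 39968/(-1728) = 39968*(-1/1728) = -1249/54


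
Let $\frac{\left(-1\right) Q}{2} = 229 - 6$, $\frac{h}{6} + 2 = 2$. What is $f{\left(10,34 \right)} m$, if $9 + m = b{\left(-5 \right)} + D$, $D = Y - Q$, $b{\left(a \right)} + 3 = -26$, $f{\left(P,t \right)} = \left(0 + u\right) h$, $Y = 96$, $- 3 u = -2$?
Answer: $0$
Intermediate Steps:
$u = \frac{2}{3}$ ($u = \left(- \frac{1}{3}\right) \left(-2\right) = \frac{2}{3} \approx 0.66667$)
$h = 0$ ($h = -12 + 6 \cdot 2 = -12 + 12 = 0$)
$f{\left(P,t \right)} = 0$ ($f{\left(P,t \right)} = \left(0 + \frac{2}{3}\right) 0 = \frac{2}{3} \cdot 0 = 0$)
$b{\left(a \right)} = -29$ ($b{\left(a \right)} = -3 - 26 = -29$)
$Q = -446$ ($Q = - 2 \left(229 - 6\right) = \left(-2\right) 223 = -446$)
$D = 542$ ($D = 96 - -446 = 96 + 446 = 542$)
$m = 504$ ($m = -9 + \left(-29 + 542\right) = -9 + 513 = 504$)
$f{\left(10,34 \right)} m = 0 \cdot 504 = 0$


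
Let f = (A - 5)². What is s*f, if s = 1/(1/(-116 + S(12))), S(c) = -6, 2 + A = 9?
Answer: -488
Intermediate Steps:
A = 7 (A = -2 + 9 = 7)
f = 4 (f = (7 - 5)² = 2² = 4)
s = -122 (s = 1/(1/(-116 - 6)) = 1/(1/(-122)) = 1/(-1/122) = -122)
s*f = -122*4 = -488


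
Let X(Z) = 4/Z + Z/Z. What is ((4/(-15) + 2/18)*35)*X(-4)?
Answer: 0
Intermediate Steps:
X(Z) = 1 + 4/Z (X(Z) = 4/Z + 1 = 1 + 4/Z)
((4/(-15) + 2/18)*35)*X(-4) = ((4/(-15) + 2/18)*35)*((4 - 4)/(-4)) = ((4*(-1/15) + 2*(1/18))*35)*(-¼*0) = ((-4/15 + ⅑)*35)*0 = -7/45*35*0 = -49/9*0 = 0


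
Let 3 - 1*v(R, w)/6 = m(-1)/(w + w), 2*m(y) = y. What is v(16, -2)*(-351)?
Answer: -24219/4 ≈ -6054.8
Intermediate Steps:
m(y) = y/2
v(R, w) = 18 + 3/(2*w) (v(R, w) = 18 - 6*(½)*(-1)/(w + w) = 18 - (-3)/(2*w) = 18 + 3/(2*w))
v(16, -2)*(-351) = (18 + (3/2)/(-2))*(-351) = (18 + (3/2)*(-½))*(-351) = (18 - ¾)*(-351) = (69/4)*(-351) = -24219/4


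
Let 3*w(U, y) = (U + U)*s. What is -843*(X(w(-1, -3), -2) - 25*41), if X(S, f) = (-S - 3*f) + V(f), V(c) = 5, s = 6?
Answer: 851430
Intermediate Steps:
w(U, y) = 4*U (w(U, y) = ((U + U)*6)/3 = ((2*U)*6)/3 = (12*U)/3 = 4*U)
X(S, f) = 5 - S - 3*f (X(S, f) = (-S - 3*f) + 5 = 5 - S - 3*f)
-843*(X(w(-1, -3), -2) - 25*41) = -843*((5 - 4*(-1) - 3*(-2)) - 25*41) = -843*((5 - 1*(-4) + 6) - 1025) = -843*((5 + 4 + 6) - 1025) = -843*(15 - 1025) = -843*(-1010) = 851430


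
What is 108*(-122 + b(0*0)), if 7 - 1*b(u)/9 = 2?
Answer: -8316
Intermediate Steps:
b(u) = 45 (b(u) = 63 - 9*2 = 63 - 18 = 45)
108*(-122 + b(0*0)) = 108*(-122 + 45) = 108*(-77) = -8316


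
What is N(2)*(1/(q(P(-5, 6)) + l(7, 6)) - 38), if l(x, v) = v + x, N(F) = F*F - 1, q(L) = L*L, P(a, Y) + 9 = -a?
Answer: -3303/29 ≈ -113.90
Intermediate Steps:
P(a, Y) = -9 - a
q(L) = L**2
N(F) = -1 + F**2 (N(F) = F**2 - 1 = -1 + F**2)
N(2)*(1/(q(P(-5, 6)) + l(7, 6)) - 38) = (-1 + 2**2)*(1/((-9 - 1*(-5))**2 + (6 + 7)) - 38) = (-1 + 4)*(1/((-9 + 5)**2 + 13) - 38) = 3*(1/((-4)**2 + 13) - 38) = 3*(1/(16 + 13) - 38) = 3*(1/29 - 38) = 3*(-1101/29) = -3303/29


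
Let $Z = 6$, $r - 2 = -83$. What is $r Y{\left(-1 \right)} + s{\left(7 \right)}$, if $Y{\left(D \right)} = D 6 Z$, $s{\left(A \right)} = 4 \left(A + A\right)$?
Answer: $2972$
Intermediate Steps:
$s{\left(A \right)} = 8 A$ ($s{\left(A \right)} = 4 \cdot 2 A = 8 A$)
$r = -81$ ($r = 2 - 83 = -81$)
$Y{\left(D \right)} = 36 D$ ($Y{\left(D \right)} = D 6 \cdot 6 = 6 D 6 = 36 D$)
$r Y{\left(-1 \right)} + s{\left(7 \right)} = - 81 \cdot 36 \left(-1\right) + 8 \cdot 7 = \left(-81\right) \left(-36\right) + 56 = 2916 + 56 = 2972$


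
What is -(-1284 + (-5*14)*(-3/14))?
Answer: 1269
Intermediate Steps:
-(-1284 + (-5*14)*(-3/14)) = -(-1284 - (-210)/14) = -(-1284 - 70*(-3/14)) = -(-1284 + 15) = -1*(-1269) = 1269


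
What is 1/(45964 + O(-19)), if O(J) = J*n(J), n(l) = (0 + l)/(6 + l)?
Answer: 13/597171 ≈ 2.1769e-5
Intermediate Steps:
n(l) = l/(6 + l)
O(J) = J²/(6 + J) (O(J) = J*(J/(6 + J)) = J²/(6 + J))
1/(45964 + O(-19)) = 1/(45964 + (-19)²/(6 - 19)) = 1/(45964 + 361/(-13)) = 1/(45964 + 361*(-1/13)) = 1/(45964 - 361/13) = 1/(597171/13) = 13/597171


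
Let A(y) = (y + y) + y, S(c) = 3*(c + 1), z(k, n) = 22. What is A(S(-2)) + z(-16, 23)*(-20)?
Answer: -449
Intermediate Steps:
S(c) = 3 + 3*c (S(c) = 3*(1 + c) = 3 + 3*c)
A(y) = 3*y (A(y) = 2*y + y = 3*y)
A(S(-2)) + z(-16, 23)*(-20) = 3*(3 + 3*(-2)) + 22*(-20) = 3*(3 - 6) - 440 = 3*(-3) - 440 = -9 - 440 = -449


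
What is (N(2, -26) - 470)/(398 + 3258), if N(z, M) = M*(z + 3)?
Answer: -75/457 ≈ -0.16411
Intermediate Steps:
N(z, M) = M*(3 + z)
(N(2, -26) - 470)/(398 + 3258) = (-26*(3 + 2) - 470)/(398 + 3258) = (-26*5 - 470)/3656 = (-130 - 470)*(1/3656) = -600*1/3656 = -75/457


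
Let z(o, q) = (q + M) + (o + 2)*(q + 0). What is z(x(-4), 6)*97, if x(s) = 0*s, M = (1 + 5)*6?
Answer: 5238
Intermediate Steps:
M = 36 (M = 6*6 = 36)
x(s) = 0
z(o, q) = 36 + q + q*(2 + o) (z(o, q) = (q + 36) + (o + 2)*(q + 0) = (36 + q) + (2 + o)*q = (36 + q) + q*(2 + o) = 36 + q + q*(2 + o))
z(x(-4), 6)*97 = (36 + 3*6 + 0*6)*97 = (36 + 18 + 0)*97 = 54*97 = 5238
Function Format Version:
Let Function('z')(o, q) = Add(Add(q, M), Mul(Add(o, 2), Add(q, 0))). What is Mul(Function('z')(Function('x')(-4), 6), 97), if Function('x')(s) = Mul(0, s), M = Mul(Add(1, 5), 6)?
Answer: 5238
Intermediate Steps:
M = 36 (M = Mul(6, 6) = 36)
Function('x')(s) = 0
Function('z')(o, q) = Add(36, q, Mul(q, Add(2, o))) (Function('z')(o, q) = Add(Add(q, 36), Mul(Add(o, 2), Add(q, 0))) = Add(Add(36, q), Mul(Add(2, o), q)) = Add(Add(36, q), Mul(q, Add(2, o))) = Add(36, q, Mul(q, Add(2, o))))
Mul(Function('z')(Function('x')(-4), 6), 97) = Mul(Add(36, Mul(3, 6), Mul(0, 6)), 97) = Mul(Add(36, 18, 0), 97) = Mul(54, 97) = 5238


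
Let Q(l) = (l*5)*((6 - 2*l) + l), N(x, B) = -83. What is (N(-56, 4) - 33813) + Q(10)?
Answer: -34096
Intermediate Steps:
Q(l) = 5*l*(6 - l) (Q(l) = (5*l)*(6 - l) = 5*l*(6 - l))
(N(-56, 4) - 33813) + Q(10) = (-83 - 33813) + 5*10*(6 - 1*10) = -33896 + 5*10*(6 - 10) = -33896 + 5*10*(-4) = -33896 - 200 = -34096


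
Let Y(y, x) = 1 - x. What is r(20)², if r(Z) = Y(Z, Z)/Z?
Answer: 361/400 ≈ 0.90250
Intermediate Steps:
r(Z) = (1 - Z)/Z
r(20)² = ((1 - 1*20)/20)² = ((1 - 20)/20)² = ((1/20)*(-19))² = (-19/20)² = 361/400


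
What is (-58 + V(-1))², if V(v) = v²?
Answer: 3249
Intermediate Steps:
(-58 + V(-1))² = (-58 + (-1)²)² = (-58 + 1)² = (-57)² = 3249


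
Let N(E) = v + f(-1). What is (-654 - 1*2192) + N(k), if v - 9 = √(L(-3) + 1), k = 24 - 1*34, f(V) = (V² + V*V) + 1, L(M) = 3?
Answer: -2832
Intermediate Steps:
f(V) = 1 + 2*V² (f(V) = (V² + V²) + 1 = 2*V² + 1 = 1 + 2*V²)
k = -10 (k = 24 - 34 = -10)
v = 11 (v = 9 + √(3 + 1) = 9 + √4 = 9 + 2 = 11)
N(E) = 14 (N(E) = 11 + (1 + 2*(-1)²) = 11 + (1 + 2*1) = 11 + (1 + 2) = 11 + 3 = 14)
(-654 - 1*2192) + N(k) = (-654 - 1*2192) + 14 = (-654 - 2192) + 14 = -2846 + 14 = -2832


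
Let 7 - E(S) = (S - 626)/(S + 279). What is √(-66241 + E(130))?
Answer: I*√11079486890/409 ≈ 257.36*I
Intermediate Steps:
E(S) = 7 - (-626 + S)/(279 + S) (E(S) = 7 - (S - 626)/(S + 279) = 7 - (-626 + S)/(279 + S))
√(-66241 + E(130)) = √(-66241 + (2579 + 6*130)/(279 + 130)) = √(-66241 + (2579 + 780)/409) = √(-66241 + (1/409)*3359) = √(-66241 + 3359/409) = √(-27089210/409) = I*√11079486890/409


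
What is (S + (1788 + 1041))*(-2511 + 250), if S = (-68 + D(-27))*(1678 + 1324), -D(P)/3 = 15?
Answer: 760593617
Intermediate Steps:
D(P) = -45 (D(P) = -3*15 = -45)
S = -339226 (S = (-68 - 45)*(1678 + 1324) = -113*3002 = -339226)
(S + (1788 + 1041))*(-2511 + 250) = (-339226 + (1788 + 1041))*(-2511 + 250) = (-339226 + 2829)*(-2261) = -336397*(-2261) = 760593617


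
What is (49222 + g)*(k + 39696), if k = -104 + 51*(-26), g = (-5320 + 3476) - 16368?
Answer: 1186628660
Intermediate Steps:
g = -18212 (g = -1844 - 16368 = -18212)
k = -1430 (k = -104 - 1326 = -1430)
(49222 + g)*(k + 39696) = (49222 - 18212)*(-1430 + 39696) = 31010*38266 = 1186628660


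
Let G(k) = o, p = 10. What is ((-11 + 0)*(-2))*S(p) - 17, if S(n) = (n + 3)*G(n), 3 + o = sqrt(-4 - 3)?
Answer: -875 + 286*I*sqrt(7) ≈ -875.0 + 756.68*I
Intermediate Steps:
o = -3 + I*sqrt(7) (o = -3 + sqrt(-4 - 3) = -3 + sqrt(-7) = -3 + I*sqrt(7) ≈ -3.0 + 2.6458*I)
G(k) = -3 + I*sqrt(7)
S(n) = (-3 + I*sqrt(7))*(3 + n) (S(n) = (n + 3)*(-3 + I*sqrt(7)) = (3 + n)*(-3 + I*sqrt(7)) = (-3 + I*sqrt(7))*(3 + n))
((-11 + 0)*(-2))*S(p) - 17 = ((-11 + 0)*(-2))*(-(3 + 10)*(3 - I*sqrt(7))) - 17 = (-11*(-2))*(-1*13*(3 - I*sqrt(7))) - 17 = 22*(-39 + 13*I*sqrt(7)) - 17 = (-858 + 286*I*sqrt(7)) - 17 = -875 + 286*I*sqrt(7)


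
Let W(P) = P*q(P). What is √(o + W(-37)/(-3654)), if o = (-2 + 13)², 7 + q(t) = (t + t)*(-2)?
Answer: √181624506/1218 ≈ 11.065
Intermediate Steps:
q(t) = -7 - 4*t (q(t) = -7 + (t + t)*(-2) = -7 + (2*t)*(-2) = -7 - 4*t)
W(P) = P*(-7 - 4*P)
o = 121 (o = 11² = 121)
√(o + W(-37)/(-3654)) = √(121 - 1*(-37)*(7 + 4*(-37))/(-3654)) = √(121 - 1*(-37)*(7 - 148)*(-1/3654)) = √(121 - 1*(-37)*(-141)*(-1/3654)) = √(121 - 5217*(-1/3654)) = √(121 + 1739/1218) = √(149117/1218) = √181624506/1218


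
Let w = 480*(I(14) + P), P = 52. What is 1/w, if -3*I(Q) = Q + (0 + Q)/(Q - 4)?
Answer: 1/22496 ≈ 4.4452e-5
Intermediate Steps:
I(Q) = -Q/3 - Q/(3*(-4 + Q)) (I(Q) = -(Q + (0 + Q)/(Q - 4))/3 = -(Q + Q/(-4 + Q))/3 = -Q/3 - Q/(3*(-4 + Q)))
w = 22496 (w = 480*((⅓)*14*(3 - 1*14)/(-4 + 14) + 52) = 480*((⅓)*14*(3 - 14)/10 + 52) = 480*((⅓)*14*(⅒)*(-11) + 52) = 480*(-77/15 + 52) = 480*(703/15) = 22496)
1/w = 1/22496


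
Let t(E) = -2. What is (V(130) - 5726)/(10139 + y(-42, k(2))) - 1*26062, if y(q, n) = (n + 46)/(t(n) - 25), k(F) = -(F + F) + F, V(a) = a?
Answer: -7133555050/273709 ≈ -26063.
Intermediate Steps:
k(F) = -F (k(F) = -2*F + F = -F)
y(q, n) = -46/27 - n/27 (y(q, n) = (n + 46)/(-2 - 25) = (46 + n)/(-27) = (46 + n)*(-1/27) = -46/27 - n/27)
(V(130) - 5726)/(10139 + y(-42, k(2))) - 1*26062 = (130 - 5726)/(10139 + (-46/27 - (-1)*2/27)) - 1*26062 = -5596/(10139 + (-46/27 - 1/27*(-2))) - 26062 = -5596/(10139 + (-46/27 + 2/27)) - 26062 = -5596/(10139 - 44/27) - 26062 = -5596/273709/27 - 26062 = -5596*27/273709 - 26062 = -151092/273709 - 26062 = -7133555050/273709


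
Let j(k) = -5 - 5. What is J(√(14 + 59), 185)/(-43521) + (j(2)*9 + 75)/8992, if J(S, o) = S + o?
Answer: -2316335/391340832 - √73/43521 ≈ -0.0061153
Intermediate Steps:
j(k) = -10
J(√(14 + 59), 185)/(-43521) + (j(2)*9 + 75)/8992 = (√(14 + 59) + 185)/(-43521) + (-10*9 + 75)/8992 = (√73 + 185)*(-1/43521) + (-90 + 75)*(1/8992) = (185 + √73)*(-1/43521) - 15*1/8992 = (-185/43521 - √73/43521) - 15/8992 = -2316335/391340832 - √73/43521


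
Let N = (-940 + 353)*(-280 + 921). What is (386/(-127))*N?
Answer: 145239062/127 ≈ 1.1436e+6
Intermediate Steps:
N = -376267 (N = -587*641 = -376267)
(386/(-127))*N = (386/(-127))*(-376267) = (386*(-1/127))*(-376267) = -386/127*(-376267) = 145239062/127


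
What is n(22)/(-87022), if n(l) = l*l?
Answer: -242/43511 ≈ -0.0055618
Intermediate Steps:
n(l) = l**2
n(22)/(-87022) = 22**2/(-87022) = 484*(-1/87022) = -242/43511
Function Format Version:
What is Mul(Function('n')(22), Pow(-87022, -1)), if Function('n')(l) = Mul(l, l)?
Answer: Rational(-242, 43511) ≈ -0.0055618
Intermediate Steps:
Function('n')(l) = Pow(l, 2)
Mul(Function('n')(22), Pow(-87022, -1)) = Mul(Pow(22, 2), Pow(-87022, -1)) = Mul(484, Rational(-1, 87022)) = Rational(-242, 43511)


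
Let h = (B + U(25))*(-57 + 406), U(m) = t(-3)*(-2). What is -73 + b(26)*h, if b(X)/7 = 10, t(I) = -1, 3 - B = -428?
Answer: 10578117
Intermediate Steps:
B = 431 (B = 3 - 1*(-428) = 3 + 428 = 431)
b(X) = 70 (b(X) = 7*10 = 70)
U(m) = 2 (U(m) = -1*(-2) = 2)
h = 151117 (h = (431 + 2)*(-57 + 406) = 433*349 = 151117)
-73 + b(26)*h = -73 + 70*151117 = -73 + 10578190 = 10578117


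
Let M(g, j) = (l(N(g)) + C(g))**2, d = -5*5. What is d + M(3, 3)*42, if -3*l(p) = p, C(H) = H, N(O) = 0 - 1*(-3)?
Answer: 143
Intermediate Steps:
N(O) = 3 (N(O) = 0 + 3 = 3)
l(p) = -p/3
d = -25
M(g, j) = (-1 + g)**2 (M(g, j) = (-1/3*3 + g)**2 = (-1 + g)**2)
d + M(3, 3)*42 = -25 + (-1 + 3)**2*42 = -25 + 2**2*42 = -25 + 4*42 = -25 + 168 = 143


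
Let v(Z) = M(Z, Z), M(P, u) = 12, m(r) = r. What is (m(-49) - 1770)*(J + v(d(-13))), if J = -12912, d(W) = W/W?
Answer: 23465100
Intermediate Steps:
d(W) = 1
v(Z) = 12
(m(-49) - 1770)*(J + v(d(-13))) = (-49 - 1770)*(-12912 + 12) = -1819*(-12900) = 23465100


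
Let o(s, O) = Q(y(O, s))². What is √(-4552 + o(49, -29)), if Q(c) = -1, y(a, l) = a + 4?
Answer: I*√4551 ≈ 67.461*I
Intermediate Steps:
y(a, l) = 4 + a
o(s, O) = 1 (o(s, O) = (-1)² = 1)
√(-4552 + o(49, -29)) = √(-4552 + 1) = √(-4551) = I*√4551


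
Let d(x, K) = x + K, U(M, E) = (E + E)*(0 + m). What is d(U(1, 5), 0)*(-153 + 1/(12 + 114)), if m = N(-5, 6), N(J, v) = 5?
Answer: -481925/63 ≈ -7649.6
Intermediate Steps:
m = 5
U(M, E) = 10*E (U(M, E) = (E + E)*(0 + 5) = (2*E)*5 = 10*E)
d(x, K) = K + x
d(U(1, 5), 0)*(-153 + 1/(12 + 114)) = (0 + 10*5)*(-153 + 1/(12 + 114)) = (0 + 50)*(-153 + 1/126) = 50*(-153 + 1/126) = 50*(-19277/126) = -481925/63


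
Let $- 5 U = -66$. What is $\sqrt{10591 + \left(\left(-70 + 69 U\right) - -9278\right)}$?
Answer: $\frac{\sqrt{517745}}{5} \approx 143.91$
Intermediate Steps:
$U = \frac{66}{5}$ ($U = \left(- \frac{1}{5}\right) \left(-66\right) = \frac{66}{5} \approx 13.2$)
$\sqrt{10591 + \left(\left(-70 + 69 U\right) - -9278\right)} = \sqrt{10591 + \left(\left(-70 + 69 \cdot \frac{66}{5}\right) - -9278\right)} = \sqrt{10591 + \left(\left(-70 + \frac{4554}{5}\right) + 9278\right)} = \sqrt{10591 + \left(\frac{4204}{5} + 9278\right)} = \sqrt{10591 + \frac{50594}{5}} = \sqrt{\frac{103549}{5}} = \frac{\sqrt{517745}}{5}$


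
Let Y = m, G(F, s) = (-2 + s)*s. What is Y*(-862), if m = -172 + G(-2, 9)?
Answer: 93958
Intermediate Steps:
G(F, s) = s*(-2 + s)
m = -109 (m = -172 + 9*(-2 + 9) = -172 + 9*7 = -172 + 63 = -109)
Y = -109
Y*(-862) = -109*(-862) = 93958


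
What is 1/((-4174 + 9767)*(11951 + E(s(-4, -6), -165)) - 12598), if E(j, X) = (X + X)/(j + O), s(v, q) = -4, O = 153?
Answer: 149/9955726715 ≈ 1.4966e-8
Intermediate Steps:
E(j, X) = 2*X/(153 + j) (E(j, X) = (X + X)/(j + 153) = (2*X)/(153 + j) = 2*X/(153 + j))
1/((-4174 + 9767)*(11951 + E(s(-4, -6), -165)) - 12598) = 1/((-4174 + 9767)*(11951 + 2*(-165)/(153 - 4)) - 12598) = 1/(5593*(11951 + 2*(-165)/149) - 12598) = 1/(5593*(11951 + 2*(-165)*(1/149)) - 12598) = 1/(5593*(11951 - 330/149) - 12598) = 1/(5593*(1780369/149) - 12598) = 1/(9957603817/149 - 12598) = 1/(9955726715/149) = 149/9955726715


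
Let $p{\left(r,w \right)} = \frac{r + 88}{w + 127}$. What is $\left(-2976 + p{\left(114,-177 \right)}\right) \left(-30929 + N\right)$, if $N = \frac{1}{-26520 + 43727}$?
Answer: $\frac{39649082194302}{430175} \approx 9.217 \cdot 10^{7}$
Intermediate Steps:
$p{\left(r,w \right)} = \frac{88 + r}{127 + w}$
$N = \frac{1}{17207} \approx 5.8116 \cdot 10^{-5}$
$\left(-2976 + p{\left(114,-177 \right)}\right) \left(-30929 + N\right) = \left(-2976 + \frac{88 + 114}{127 - 177}\right) \left(-30929 + \frac{1}{17207}\right) = \left(-2976 + \frac{1}{-50} \cdot 202\right) \left(- \frac{532195302}{17207}\right) = \left(-2976 - \frac{101}{25}\right) \left(- \frac{532195302}{17207}\right) = \left(- \frac{74501}{25}\right) \left(- \frac{532195302}{17207}\right) = \frac{39649082194302}{430175}$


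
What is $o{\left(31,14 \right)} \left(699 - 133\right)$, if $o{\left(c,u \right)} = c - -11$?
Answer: $23772$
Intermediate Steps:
$o{\left(c,u \right)} = 11 + c$ ($o{\left(c,u \right)} = c + 11 = 11 + c$)
$o{\left(31,14 \right)} \left(699 - 133\right) = \left(11 + 31\right) \left(699 - 133\right) = 42 \cdot 566 = 23772$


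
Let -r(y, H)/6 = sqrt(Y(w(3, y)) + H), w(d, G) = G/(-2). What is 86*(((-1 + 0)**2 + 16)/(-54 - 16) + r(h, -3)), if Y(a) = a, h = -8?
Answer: -18791/35 ≈ -536.89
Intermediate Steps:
w(d, G) = -G/2 (w(d, G) = G*(-1/2) = -G/2)
r(y, H) = -6*sqrt(H - y/2) (r(y, H) = -6*sqrt(-y/2 + H) = -6*sqrt(H - y/2))
86*(((-1 + 0)**2 + 16)/(-54 - 16) + r(h, -3)) = 86*(((-1 + 0)**2 + 16)/(-54 - 16) - 3*sqrt(-2*(-8) + 4*(-3))) = 86*(((-1)**2 + 16)/(-70) - 3*sqrt(16 - 12)) = 86*((1 + 16)*(-1/70) - 3*sqrt(4)) = 86*(17*(-1/70) - 3*2) = 86*(-17/70 - 6) = 86*(-437/70) = -18791/35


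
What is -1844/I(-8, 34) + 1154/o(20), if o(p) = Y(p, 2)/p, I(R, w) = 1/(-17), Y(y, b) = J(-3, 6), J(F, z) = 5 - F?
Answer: 34233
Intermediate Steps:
Y(y, b) = 8 (Y(y, b) = 5 - 1*(-3) = 5 + 3 = 8)
I(R, w) = -1/17
o(p) = 8/p
-1844/I(-8, 34) + 1154/o(20) = -1844/(-1/17) + 1154/((8/20)) = -1844*(-17) + 1154/((8*(1/20))) = 31348 + 1154/(⅖) = 31348 + 1154*(5/2) = 31348 + 2885 = 34233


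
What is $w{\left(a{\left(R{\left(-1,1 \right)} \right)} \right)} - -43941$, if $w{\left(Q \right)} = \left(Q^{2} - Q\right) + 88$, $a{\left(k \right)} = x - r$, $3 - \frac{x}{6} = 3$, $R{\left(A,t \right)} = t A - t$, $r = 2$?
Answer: $44035$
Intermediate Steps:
$R{\left(A,t \right)} = - t + A t$ ($R{\left(A,t \right)} = A t - t = - t + A t$)
$x = 0$ ($x = 18 - 18 = 0$)
$a{\left(k \right)} = -2$ ($a{\left(k \right)} = 0 - 2 = -2$)
$w{\left(Q \right)} = 88 + Q^{2} - Q$
$w{\left(a{\left(R{\left(-1,1 \right)} \right)} \right)} - -43941 = \left(88 + \left(-2\right)^{2} - -2\right) - -43941 = \left(88 + 4 + 2\right) + 43941 = 94 + 43941 = 44035$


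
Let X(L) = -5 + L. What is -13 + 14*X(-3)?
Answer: -125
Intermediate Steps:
-13 + 14*X(-3) = -13 + 14*(-5 - 3) = -13 + 14*(-8) = -13 - 112 = -125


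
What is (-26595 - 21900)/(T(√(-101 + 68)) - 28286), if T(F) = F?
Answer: 1371729570/800097829 + 48495*I*√33/800097829 ≈ 1.7145 + 0.00034819*I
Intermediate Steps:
(-26595 - 21900)/(T(√(-101 + 68)) - 28286) = (-26595 - 21900)/(√(-101 + 68) - 28286) = -48495/(√(-33) - 28286) = -48495/(I*√33 - 28286) = -48495/(-28286 + I*√33)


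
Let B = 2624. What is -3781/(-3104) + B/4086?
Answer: 11797031/6341472 ≈ 1.8603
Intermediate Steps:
-3781/(-3104) + B/4086 = -3781/(-3104) + 2624/4086 = -3781*(-1/3104) + 2624*(1/4086) = 3781/3104 + 1312/2043 = 11797031/6341472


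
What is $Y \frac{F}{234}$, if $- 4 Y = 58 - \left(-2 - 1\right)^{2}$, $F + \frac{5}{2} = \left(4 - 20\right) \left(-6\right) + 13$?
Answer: $- \frac{3479}{624} \approx -5.5753$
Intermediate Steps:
$F = \frac{213}{2}$ ($F = - \frac{5}{2} + \left(\left(4 - 20\right) \left(-6\right) + 13\right) = - \frac{5}{2} + \left(\left(-16\right) \left(-6\right) + 13\right) = - \frac{5}{2} + \left(96 + 13\right) = - \frac{5}{2} + 109 = \frac{213}{2} \approx 106.5$)
$Y = - \frac{49}{4}$ ($Y = - \frac{58 - \left(-2 - 1\right)^{2}}{4} = - \frac{58 - \left(-3\right)^{2}}{4} = - \frac{58 - 9}{4} = \left(- \frac{1}{4}\right) 49 = - \frac{49}{4} \approx -12.25$)
$Y \frac{F}{234} = - \frac{49 \frac{213}{2 \cdot 234}}{4} = - \frac{49 \cdot \frac{213}{2} \cdot \frac{1}{234}}{4} = \left(- \frac{49}{4}\right) \frac{71}{156} = - \frac{3479}{624}$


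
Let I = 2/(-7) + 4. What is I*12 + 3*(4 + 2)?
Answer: 438/7 ≈ 62.571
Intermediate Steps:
I = 26/7 (I = 2*(-1/7) + 4 = -2/7 + 4 = 26/7 ≈ 3.7143)
I*12 + 3*(4 + 2) = (26/7)*12 + 3*(4 + 2) = 312/7 + 3*6 = 312/7 + 18 = 438/7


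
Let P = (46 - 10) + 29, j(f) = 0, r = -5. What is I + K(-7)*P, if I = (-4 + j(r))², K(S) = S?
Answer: -439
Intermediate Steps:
P = 65 (P = 36 + 29 = 65)
I = 16 (I = (-4 + 0)² = (-4)² = 16)
I + K(-7)*P = 16 - 7*65 = 16 - 455 = -439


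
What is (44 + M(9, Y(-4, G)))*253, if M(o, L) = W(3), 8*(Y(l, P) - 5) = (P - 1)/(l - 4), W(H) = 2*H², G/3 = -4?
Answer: 15686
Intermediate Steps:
G = -12 (G = 3*(-4) = -12)
Y(l, P) = 5 + (-1 + P)/(8*(-4 + l)) (Y(l, P) = 5 + ((P - 1)/(l - 4))/8 = 5 + ((-1 + P)/(-4 + l))/8 = 5 + (-1 + P)/(8*(-4 + l)))
M(o, L) = 18 (M(o, L) = 2*3² = 2*9 = 18)
(44 + M(9, Y(-4, G)))*253 = (44 + 18)*253 = 62*253 = 15686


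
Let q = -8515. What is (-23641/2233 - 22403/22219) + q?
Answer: -423047260183/49615027 ≈ -8526.6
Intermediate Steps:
(-23641/2233 - 22403/22219) + q = (-23641/2233 - 22403/22219) - 8515 = -575305278/49615027 - 8515 = -423047260183/49615027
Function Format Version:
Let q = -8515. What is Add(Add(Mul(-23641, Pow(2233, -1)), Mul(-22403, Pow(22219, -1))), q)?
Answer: Rational(-423047260183, 49615027) ≈ -8526.6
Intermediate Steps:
Add(Add(Mul(-23641, Pow(2233, -1)), Mul(-22403, Pow(22219, -1))), q) = Add(Add(Mul(-23641, Pow(2233, -1)), Mul(-22403, Pow(22219, -1))), -8515) = Add(Add(Mul(-23641, Rational(1, 2233)), Mul(-22403, Rational(1, 22219))), -8515) = Add(Add(Rational(-23641, 2233), Rational(-22403, 22219)), -8515) = Add(Rational(-575305278, 49615027), -8515) = Rational(-423047260183, 49615027)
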